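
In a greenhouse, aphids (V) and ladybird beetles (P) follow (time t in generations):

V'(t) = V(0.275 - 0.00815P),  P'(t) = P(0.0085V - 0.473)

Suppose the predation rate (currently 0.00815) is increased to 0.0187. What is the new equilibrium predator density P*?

P* ≈ 14.7

At the interior fixed point, setting dV/dt = 0 with V > 0 fixes P* = (prey growth rate)/(VP coefficient) — independent of the other coefficients.
With the change, P* = 0.275/0.0187 = 14.7; it falls from 33.7.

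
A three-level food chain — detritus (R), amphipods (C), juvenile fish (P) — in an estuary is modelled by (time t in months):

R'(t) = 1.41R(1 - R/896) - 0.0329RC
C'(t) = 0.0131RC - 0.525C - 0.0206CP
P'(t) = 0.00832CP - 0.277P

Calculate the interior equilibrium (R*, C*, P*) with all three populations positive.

R* ≈ 200, C* ≈ 33.3, P* ≈ 102

From dP/dt = 0: 0.00832C* = 0.277, so C* = 33.3.
From dR/dt = 0: 1.41(1 - R*/896) = 0.0329·33.3, giving R* = 896·(1 - 0.777) = 200.
From dC/dt = 0: 0.0131·200 - 0.525 = 0.0206P*, so P* = 2.09/0.0206 = 102.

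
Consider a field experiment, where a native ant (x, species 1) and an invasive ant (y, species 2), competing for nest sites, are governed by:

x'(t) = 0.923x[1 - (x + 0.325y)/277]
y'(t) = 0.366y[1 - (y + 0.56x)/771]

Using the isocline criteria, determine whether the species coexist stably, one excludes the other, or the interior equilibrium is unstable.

Compare the nullcline intercepts: K1/α12 = 277/0.325 = 852 > K2 = 771; K2/α21 = 771/0.56 = 1380 > K1 = 277.
Since both inequalities hold, each species can invade when rare, so the interior equilibrium is stable.

stable coexistence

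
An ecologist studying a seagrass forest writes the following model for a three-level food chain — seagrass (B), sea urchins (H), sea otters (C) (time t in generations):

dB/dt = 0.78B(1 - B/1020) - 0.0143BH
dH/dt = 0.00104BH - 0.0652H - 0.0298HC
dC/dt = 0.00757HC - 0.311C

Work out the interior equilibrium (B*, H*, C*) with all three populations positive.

B* ≈ 252, H* ≈ 41.1, C* ≈ 6.6

From dC/dt = 0: 0.00757H* = 0.311, so H* = 41.1.
From dB/dt = 0: 0.78(1 - B*/1020) = 0.0143·41.1, giving B* = 1020·(1 - 0.753) = 252.
From dH/dt = 0: 0.00104·252 - 0.0652 = 0.0298C*, so C* = 0.197/0.0298 = 6.6.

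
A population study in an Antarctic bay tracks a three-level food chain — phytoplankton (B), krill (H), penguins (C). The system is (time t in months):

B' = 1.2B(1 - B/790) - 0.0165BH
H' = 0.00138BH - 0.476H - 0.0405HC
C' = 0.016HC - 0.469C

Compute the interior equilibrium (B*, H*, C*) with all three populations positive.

B* ≈ 472, H* ≈ 29.3, C* ≈ 4.32

From dC/dt = 0: 0.016H* = 0.469, so H* = 29.3.
From dB/dt = 0: 1.2(1 - B*/790) = 0.0165·29.3, giving B* = 790·(1 - 0.403) = 472.
From dH/dt = 0: 0.00138·472 - 0.476 = 0.0405C*, so C* = 0.175/0.0405 = 4.32.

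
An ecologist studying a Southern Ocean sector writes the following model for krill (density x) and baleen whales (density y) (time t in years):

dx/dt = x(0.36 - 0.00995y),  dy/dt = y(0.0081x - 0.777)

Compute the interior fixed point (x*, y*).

Set dy/dt = 0 with y > 0: 0.0081x - 0.777 = 0, so x* = 0.777/0.0081 = 95.9.
Set dx/dt = 0 with x > 0: 0.36 - 0.00995y = 0, so y* = 0.36/0.00995 = 36.2.

x* ≈ 95.9, y* ≈ 36.2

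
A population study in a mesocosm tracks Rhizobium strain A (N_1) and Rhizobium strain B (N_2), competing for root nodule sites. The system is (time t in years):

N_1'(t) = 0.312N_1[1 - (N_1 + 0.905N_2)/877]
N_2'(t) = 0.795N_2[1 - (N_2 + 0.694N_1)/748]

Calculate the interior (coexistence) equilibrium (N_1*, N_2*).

N_1* ≈ 538, N_2* ≈ 375

Setting both brackets to zero gives the nullclines N_1 + 0.905N_2 = 877 and 0.694N_1 + N_2 = 748.
Substituting N_2 = 748 - 0.694N_1 into the first: N_1(1 - 0.905·0.694) = 877 - 0.905·748.
So N_1* = 200/0.372 = 538, and then N_2* = 748 - 0.694·538 = 375.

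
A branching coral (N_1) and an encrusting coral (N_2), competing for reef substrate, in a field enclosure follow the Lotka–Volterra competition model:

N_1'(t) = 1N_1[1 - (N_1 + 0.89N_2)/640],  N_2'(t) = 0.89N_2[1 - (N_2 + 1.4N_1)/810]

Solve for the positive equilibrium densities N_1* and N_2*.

Setting both brackets to zero gives the nullclines N_1 + 0.89N_2 = 640 and 1.4N_1 + N_2 = 810.
Substituting N_2 = 810 - 1.4N_1 into the first: N_1(1 - 0.89·1.4) = 640 - 0.89·810.
So N_1* = -80.9/-0.246 = 329, and then N_2* = 810 - 1.4·329 = 350.

N_1* ≈ 329, N_2* ≈ 350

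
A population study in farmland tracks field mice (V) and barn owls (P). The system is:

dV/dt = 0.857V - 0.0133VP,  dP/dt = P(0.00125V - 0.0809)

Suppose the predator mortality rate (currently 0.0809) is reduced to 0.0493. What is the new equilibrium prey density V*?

At the interior fixed point, setting dP/dt = 0 with P > 0 fixes V* = (predator death rate)/(VP coefficient) — independent of the other coefficients.
With the change, V* = 0.0493/0.00125 = 39.4; it falls from 64.7.

V* ≈ 39.4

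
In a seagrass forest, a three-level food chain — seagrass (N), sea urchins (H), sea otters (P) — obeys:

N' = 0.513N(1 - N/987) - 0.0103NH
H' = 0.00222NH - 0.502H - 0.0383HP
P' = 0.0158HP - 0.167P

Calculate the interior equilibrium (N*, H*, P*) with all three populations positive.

From dP/dt = 0: 0.0158H* = 0.167, so H* = 10.6.
From dN/dt = 0: 0.513(1 - N*/987) = 0.0103·10.6, giving N* = 987·(1 - 0.212) = 778.
From dH/dt = 0: 0.00222·778 - 0.502 = 0.0383P*, so P* = 1.22/0.0383 = 32.

N* ≈ 778, H* ≈ 10.6, P* ≈ 32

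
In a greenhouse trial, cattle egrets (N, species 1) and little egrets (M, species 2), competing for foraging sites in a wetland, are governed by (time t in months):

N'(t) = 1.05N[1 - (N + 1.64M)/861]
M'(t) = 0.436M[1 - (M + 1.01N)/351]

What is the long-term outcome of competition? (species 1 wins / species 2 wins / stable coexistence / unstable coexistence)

Compare the nullcline intercepts: K1/α12 = 861/1.64 = 525 > K2 = 351; K2/α21 = 351/1.01 = 348 < K1 = 861.
Since the inequalities point opposite ways, species 1 can invade but species 2 cannot.

species 1 excludes species 2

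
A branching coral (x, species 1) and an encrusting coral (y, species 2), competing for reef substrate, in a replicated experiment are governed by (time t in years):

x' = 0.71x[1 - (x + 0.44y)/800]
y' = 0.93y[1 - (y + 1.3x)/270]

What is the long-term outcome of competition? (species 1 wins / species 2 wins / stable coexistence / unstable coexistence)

species 1 excludes species 2

Compare the nullcline intercepts: K1/α12 = 800/0.44 = 1820 > K2 = 270; K2/α21 = 270/1.3 = 208 < K1 = 800.
Since the inequalities point opposite ways, species 1 can invade but species 2 cannot.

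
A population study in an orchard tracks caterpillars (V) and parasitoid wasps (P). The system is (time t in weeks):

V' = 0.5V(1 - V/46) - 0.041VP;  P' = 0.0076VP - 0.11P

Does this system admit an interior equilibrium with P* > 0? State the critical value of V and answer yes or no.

The predator equation gives dP/dt > 0 only when V > 0.11/0.0076 = 14.5.
Without the predator, V → K = 46. Since 46 > 14.5, the predator can invade and persist.

Threshold V = 14.5; K > 14.5, so yes, the predator persists.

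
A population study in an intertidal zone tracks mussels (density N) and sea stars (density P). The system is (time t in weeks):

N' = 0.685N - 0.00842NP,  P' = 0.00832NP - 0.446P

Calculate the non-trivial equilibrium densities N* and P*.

N* ≈ 53.6, P* ≈ 81.4

Set dP/dt = 0 with P > 0: 0.00832N - 0.446 = 0, so N* = 0.446/0.00832 = 53.6.
Set dN/dt = 0 with N > 0: 0.685 - 0.00842P = 0, so P* = 0.685/0.00842 = 81.4.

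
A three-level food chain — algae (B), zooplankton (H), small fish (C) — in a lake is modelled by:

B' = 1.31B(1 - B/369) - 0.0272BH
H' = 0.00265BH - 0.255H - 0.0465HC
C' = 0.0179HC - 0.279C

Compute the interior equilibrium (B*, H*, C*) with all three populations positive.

B* ≈ 250, H* ≈ 15.6, C* ≈ 8.74

From dC/dt = 0: 0.0179H* = 0.279, so H* = 15.6.
From dB/dt = 0: 1.31(1 - B*/369) = 0.0272·15.6, giving B* = 369·(1 - 0.324) = 250.
From dH/dt = 0: 0.00265·250 - 0.255 = 0.0465C*, so C* = 0.406/0.0465 = 8.74.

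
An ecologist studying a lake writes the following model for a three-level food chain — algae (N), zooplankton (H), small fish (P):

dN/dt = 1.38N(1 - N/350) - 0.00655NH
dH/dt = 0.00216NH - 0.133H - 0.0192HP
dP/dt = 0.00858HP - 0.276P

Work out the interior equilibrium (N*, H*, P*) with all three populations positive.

N* ≈ 297, H* ≈ 32.2, P* ≈ 26.4

From dP/dt = 0: 0.00858H* = 0.276, so H* = 32.2.
From dN/dt = 0: 1.38(1 - N*/350) = 0.00655·32.2, giving N* = 350·(1 - 0.153) = 297.
From dH/dt = 0: 0.00216·297 - 0.133 = 0.0192P*, so P* = 0.508/0.0192 = 26.4.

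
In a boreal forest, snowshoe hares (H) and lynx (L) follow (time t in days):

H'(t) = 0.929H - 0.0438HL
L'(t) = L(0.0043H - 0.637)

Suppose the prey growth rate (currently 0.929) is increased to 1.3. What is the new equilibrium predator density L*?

At the interior fixed point, setting dH/dt = 0 with H > 0 fixes L* = (prey growth rate)/(HL coefficient) — independent of the other coefficients.
With the change, L* = 1.3/0.0438 = 29.7; it rises from 21.2.

L* ≈ 29.7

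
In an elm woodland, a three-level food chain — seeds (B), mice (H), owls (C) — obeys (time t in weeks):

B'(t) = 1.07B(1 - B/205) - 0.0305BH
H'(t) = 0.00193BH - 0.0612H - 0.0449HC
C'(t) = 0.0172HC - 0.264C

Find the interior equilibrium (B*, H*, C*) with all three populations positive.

B* ≈ 115, H* ≈ 15.3, C* ≈ 3.59

From dC/dt = 0: 0.0172H* = 0.264, so H* = 15.3.
From dB/dt = 0: 1.07(1 - B*/205) = 0.0305·15.3, giving B* = 205·(1 - 0.438) = 115.
From dH/dt = 0: 0.00193·115 - 0.0612 = 0.0449C*, so C* = 0.161/0.0449 = 3.59.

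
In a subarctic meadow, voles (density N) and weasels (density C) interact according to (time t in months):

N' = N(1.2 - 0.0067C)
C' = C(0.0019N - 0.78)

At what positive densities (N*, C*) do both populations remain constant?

Set dC/dt = 0 with C > 0: 0.0019N - 0.78 = 0, so N* = 0.78/0.0019 = 411.
Set dN/dt = 0 with N > 0: 1.2 - 0.0067C = 0, so C* = 1.2/0.0067 = 179.

N* ≈ 411, C* ≈ 179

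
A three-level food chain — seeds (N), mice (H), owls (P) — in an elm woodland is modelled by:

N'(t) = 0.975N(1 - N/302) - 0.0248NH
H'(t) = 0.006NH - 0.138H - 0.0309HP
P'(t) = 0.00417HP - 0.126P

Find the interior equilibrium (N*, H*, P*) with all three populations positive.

From dP/dt = 0: 0.00417H* = 0.126, so H* = 30.2.
From dN/dt = 0: 0.975(1 - N*/302) = 0.0248·30.2, giving N* = 302·(1 - 0.769) = 69.9.
From dH/dt = 0: 0.006·69.9 - 0.138 = 0.0309P*, so P* = 0.281/0.0309 = 9.11.

N* ≈ 69.9, H* ≈ 30.2, P* ≈ 9.11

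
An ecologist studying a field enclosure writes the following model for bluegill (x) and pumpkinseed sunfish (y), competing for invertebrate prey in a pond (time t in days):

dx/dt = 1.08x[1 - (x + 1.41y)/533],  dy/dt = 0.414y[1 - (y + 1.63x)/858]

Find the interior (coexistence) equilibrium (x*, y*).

x* ≈ 521, y* ≈ 8.31

Setting both brackets to zero gives the nullclines x + 1.41y = 533 and 1.63x + y = 858.
Substituting y = 858 - 1.63x into the first: x(1 - 1.41·1.63) = 533 - 1.41·858.
So x* = -677/-1.3 = 521, and then y* = 858 - 1.63·521 = 8.31.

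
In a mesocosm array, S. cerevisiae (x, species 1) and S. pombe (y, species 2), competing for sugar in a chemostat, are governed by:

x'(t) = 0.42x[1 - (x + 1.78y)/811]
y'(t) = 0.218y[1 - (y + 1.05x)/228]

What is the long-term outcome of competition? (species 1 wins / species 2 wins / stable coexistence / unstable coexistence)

species 1 excludes species 2

Compare the nullcline intercepts: K1/α12 = 811/1.78 = 456 > K2 = 228; K2/α21 = 228/1.05 = 217 < K1 = 811.
Since the inequalities point opposite ways, species 1 can invade but species 2 cannot.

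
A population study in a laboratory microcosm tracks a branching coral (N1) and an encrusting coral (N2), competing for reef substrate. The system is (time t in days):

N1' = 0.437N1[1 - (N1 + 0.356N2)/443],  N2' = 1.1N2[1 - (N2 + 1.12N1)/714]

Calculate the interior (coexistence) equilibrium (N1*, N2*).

N1* ≈ 314, N2* ≈ 362

Setting both brackets to zero gives the nullclines N1 + 0.356N2 = 443 and 1.12N1 + N2 = 714.
Substituting N2 = 714 - 1.12N1 into the first: N1(1 - 0.356·1.12) = 443 - 0.356·714.
So N1* = 189/0.601 = 314, and then N2* = 714 - 1.12·314 = 362.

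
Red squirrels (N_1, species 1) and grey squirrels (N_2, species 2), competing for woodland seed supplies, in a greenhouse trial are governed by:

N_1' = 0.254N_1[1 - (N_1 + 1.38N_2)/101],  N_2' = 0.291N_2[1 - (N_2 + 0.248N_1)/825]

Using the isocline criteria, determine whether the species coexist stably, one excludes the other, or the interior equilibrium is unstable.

Compare the nullcline intercepts: K1/α12 = 101/1.38 = 73.2 < K2 = 825; K2/α21 = 825/0.248 = 3330 > K1 = 101.
Since the inequalities point opposite ways, species 2 can invade but species 1 cannot.

species 2 excludes species 1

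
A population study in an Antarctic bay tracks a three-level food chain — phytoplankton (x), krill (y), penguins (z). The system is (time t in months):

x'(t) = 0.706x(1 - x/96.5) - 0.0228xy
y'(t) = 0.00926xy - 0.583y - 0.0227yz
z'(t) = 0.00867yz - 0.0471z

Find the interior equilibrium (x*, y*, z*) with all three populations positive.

From dz/dt = 0: 0.00867y* = 0.0471, so y* = 5.43.
From dx/dt = 0: 0.706(1 - x*/96.5) = 0.0228·5.43, giving x* = 96.5·(1 - 0.175) = 79.6.
From dy/dt = 0: 0.00926·79.6 - 0.583 = 0.0227z*, so z* = 0.154/0.0227 = 6.78.

x* ≈ 79.6, y* ≈ 5.43, z* ≈ 6.78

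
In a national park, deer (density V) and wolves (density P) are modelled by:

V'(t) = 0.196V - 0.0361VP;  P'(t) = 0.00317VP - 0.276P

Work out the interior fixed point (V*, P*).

Set dP/dt = 0 with P > 0: 0.00317V - 0.276 = 0, so V* = 0.276/0.00317 = 87.1.
Set dV/dt = 0 with V > 0: 0.196 - 0.0361P = 0, so P* = 0.196/0.0361 = 5.43.

V* ≈ 87.1, P* ≈ 5.43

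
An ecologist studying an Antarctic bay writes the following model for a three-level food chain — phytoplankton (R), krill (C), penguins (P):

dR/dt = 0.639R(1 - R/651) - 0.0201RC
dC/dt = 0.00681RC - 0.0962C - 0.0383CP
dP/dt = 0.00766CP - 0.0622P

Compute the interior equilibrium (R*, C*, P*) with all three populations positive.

R* ≈ 485, C* ≈ 8.12, P* ≈ 83.7

From dP/dt = 0: 0.00766C* = 0.0622, so C* = 8.12.
From dR/dt = 0: 0.639(1 - R*/651) = 0.0201·8.12, giving R* = 651·(1 - 0.255) = 485.
From dC/dt = 0: 0.00681·485 - 0.0962 = 0.0383P*, so P* = 3.2/0.0383 = 83.7.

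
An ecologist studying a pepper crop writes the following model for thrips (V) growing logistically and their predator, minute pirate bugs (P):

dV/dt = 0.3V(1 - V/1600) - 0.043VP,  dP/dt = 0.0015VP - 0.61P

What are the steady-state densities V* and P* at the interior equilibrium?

From dP/dt = 0 with P > 0: 0.0015V* = 0.61, so V* = 407.
Substitute into dV/dt = 0: 0.3(1 - 407/1600) = 0.043P*.
The bracket is 0.746, giving P* = 0.224/0.043 = 5.2.

V* ≈ 407, P* ≈ 5.2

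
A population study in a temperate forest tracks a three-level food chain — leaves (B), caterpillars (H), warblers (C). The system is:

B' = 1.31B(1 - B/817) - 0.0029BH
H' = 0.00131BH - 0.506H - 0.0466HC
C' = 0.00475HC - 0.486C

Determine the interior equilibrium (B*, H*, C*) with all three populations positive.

B* ≈ 632, H* ≈ 102, C* ≈ 6.91

From dC/dt = 0: 0.00475H* = 0.486, so H* = 102.
From dB/dt = 0: 1.31(1 - B*/817) = 0.0029·102, giving B* = 817·(1 - 0.227) = 632.
From dH/dt = 0: 0.00131·632 - 0.506 = 0.0466C*, so C* = 0.322/0.0466 = 6.91.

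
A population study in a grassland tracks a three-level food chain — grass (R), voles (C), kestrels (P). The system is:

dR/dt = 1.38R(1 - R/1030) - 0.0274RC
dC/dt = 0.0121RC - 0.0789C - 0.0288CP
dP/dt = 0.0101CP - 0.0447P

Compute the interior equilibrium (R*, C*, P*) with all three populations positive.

From dP/dt = 0: 0.0101C* = 0.0447, so C* = 4.43.
From dR/dt = 0: 1.38(1 - R*/1030) = 0.0274·4.43, giving R* = 1030·(1 - 0.0879) = 939.
From dC/dt = 0: 0.0121·939 - 0.0789 = 0.0288P*, so P* = 11.3/0.0288 = 392.

R* ≈ 939, C* ≈ 4.43, P* ≈ 392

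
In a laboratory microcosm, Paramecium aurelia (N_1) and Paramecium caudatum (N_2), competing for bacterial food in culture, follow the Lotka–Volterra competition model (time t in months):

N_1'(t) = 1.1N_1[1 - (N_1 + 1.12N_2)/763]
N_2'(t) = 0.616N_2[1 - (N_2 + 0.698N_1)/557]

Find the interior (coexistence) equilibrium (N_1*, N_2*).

N_1* ≈ 638, N_2* ≈ 112

Setting both brackets to zero gives the nullclines N_1 + 1.12N_2 = 763 and 0.698N_1 + N_2 = 557.
Substituting N_2 = 557 - 0.698N_1 into the first: N_1(1 - 1.12·0.698) = 763 - 1.12·557.
So N_1* = 139/0.218 = 638, and then N_2* = 557 - 0.698·638 = 112.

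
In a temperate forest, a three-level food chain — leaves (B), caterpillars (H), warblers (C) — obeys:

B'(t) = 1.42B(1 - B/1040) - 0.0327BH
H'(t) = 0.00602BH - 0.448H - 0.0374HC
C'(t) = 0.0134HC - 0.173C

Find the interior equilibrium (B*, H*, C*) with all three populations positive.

From dC/dt = 0: 0.0134H* = 0.173, so H* = 12.9.
From dB/dt = 0: 1.42(1 - B*/1040) = 0.0327·12.9, giving B* = 1040·(1 - 0.297) = 731.
From dH/dt = 0: 0.00602·731 - 0.448 = 0.0374C*, so C* = 3.95/0.0374 = 106.

B* ≈ 731, H* ≈ 12.9, C* ≈ 106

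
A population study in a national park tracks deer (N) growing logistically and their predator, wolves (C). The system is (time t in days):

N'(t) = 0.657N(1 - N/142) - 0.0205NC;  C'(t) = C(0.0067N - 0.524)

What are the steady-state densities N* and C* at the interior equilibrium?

N* ≈ 78.2, C* ≈ 14.4

From dC/dt = 0 with C > 0: 0.0067N* = 0.524, so N* = 78.2.
Substitute into dN/dt = 0: 0.657(1 - 78.2/142) = 0.0205C*.
The bracket is 0.449, giving C* = 0.295/0.0205 = 14.4.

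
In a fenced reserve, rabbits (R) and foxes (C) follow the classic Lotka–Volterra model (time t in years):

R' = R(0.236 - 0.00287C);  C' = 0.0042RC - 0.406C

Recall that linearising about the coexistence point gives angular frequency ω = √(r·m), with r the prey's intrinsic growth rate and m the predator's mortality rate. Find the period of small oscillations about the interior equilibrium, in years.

Here r = 0.236 and m = 0.406, so r·m = 0.0958.
ω = √0.0958 = 0.31 per year, hence T = 2π/ω ≈ 20.3 years.

T ≈ 20.3 years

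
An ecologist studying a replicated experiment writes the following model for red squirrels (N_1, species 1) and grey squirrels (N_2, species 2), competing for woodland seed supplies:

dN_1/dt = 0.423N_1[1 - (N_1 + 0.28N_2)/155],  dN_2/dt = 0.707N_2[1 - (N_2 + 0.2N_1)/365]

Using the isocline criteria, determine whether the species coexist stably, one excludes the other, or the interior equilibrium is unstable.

stable coexistence

Compare the nullcline intercepts: K1/α12 = 155/0.28 = 554 > K2 = 365; K2/α21 = 365/0.2 = 1820 > K1 = 155.
Since both inequalities hold, each species can invade when rare, so the interior equilibrium is stable.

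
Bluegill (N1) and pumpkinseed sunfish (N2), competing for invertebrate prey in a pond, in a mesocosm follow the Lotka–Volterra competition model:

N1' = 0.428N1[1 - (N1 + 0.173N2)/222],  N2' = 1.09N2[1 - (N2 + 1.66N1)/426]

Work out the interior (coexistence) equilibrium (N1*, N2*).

Setting both brackets to zero gives the nullclines N1 + 0.173N2 = 222 and 1.66N1 + N2 = 426.
Substituting N2 = 426 - 1.66N1 into the first: N1(1 - 0.173·1.66) = 222 - 0.173·426.
So N1* = 148/0.713 = 208, and then N2* = 426 - 1.66·208 = 80.6.

N1* ≈ 208, N2* ≈ 80.6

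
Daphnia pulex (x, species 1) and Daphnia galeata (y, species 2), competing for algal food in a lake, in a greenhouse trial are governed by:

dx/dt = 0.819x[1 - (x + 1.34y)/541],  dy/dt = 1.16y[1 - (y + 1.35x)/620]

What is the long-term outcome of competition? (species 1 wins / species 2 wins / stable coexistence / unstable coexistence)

Compare the nullcline intercepts: K1/α12 = 541/1.34 = 404 < K2 = 620; K2/α21 = 620/1.35 = 459 < K1 = 541.
Since both are reversed, neither can invade when rare; the interior point is a saddle.

unstable coexistence (outcome depends on initial conditions)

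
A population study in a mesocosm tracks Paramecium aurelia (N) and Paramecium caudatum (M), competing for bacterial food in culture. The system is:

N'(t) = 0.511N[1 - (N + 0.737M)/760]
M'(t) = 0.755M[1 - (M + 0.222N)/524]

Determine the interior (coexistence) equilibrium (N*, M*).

Setting both brackets to zero gives the nullclines N + 0.737M = 760 and 0.222N + M = 524.
Substituting M = 524 - 0.222N into the first: N(1 - 0.737·0.222) = 760 - 0.737·524.
So N* = 374/0.836 = 447, and then M* = 524 - 0.222·447 = 425.

N* ≈ 447, M* ≈ 425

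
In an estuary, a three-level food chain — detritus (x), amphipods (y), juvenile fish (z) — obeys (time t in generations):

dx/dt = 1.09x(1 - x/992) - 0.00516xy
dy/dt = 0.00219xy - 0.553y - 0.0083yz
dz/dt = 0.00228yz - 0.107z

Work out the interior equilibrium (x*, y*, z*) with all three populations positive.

From dz/dt = 0: 0.00228y* = 0.107, so y* = 46.9.
From dx/dt = 0: 1.09(1 - x*/992) = 0.00516·46.9, giving x* = 992·(1 - 0.222) = 772.
From dy/dt = 0: 0.00219·772 - 0.553 = 0.0083z*, so z* = 1.14/0.0083 = 137.

x* ≈ 772, y* ≈ 46.9, z* ≈ 137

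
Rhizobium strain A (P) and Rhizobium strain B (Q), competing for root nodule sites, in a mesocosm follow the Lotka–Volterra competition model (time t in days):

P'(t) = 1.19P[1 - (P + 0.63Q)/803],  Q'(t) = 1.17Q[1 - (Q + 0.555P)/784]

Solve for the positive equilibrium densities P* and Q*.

P* ≈ 475, Q* ≈ 520

Setting both brackets to zero gives the nullclines P + 0.63Q = 803 and 0.555P + Q = 784.
Substituting Q = 784 - 0.555P into the first: P(1 - 0.63·0.555) = 803 - 0.63·784.
So P* = 309/0.65 = 475, and then Q* = 784 - 0.555·475 = 520.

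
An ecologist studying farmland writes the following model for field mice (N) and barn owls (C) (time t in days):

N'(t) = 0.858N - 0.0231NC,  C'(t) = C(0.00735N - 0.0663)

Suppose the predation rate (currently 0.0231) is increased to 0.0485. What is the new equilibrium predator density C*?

C* ≈ 17.7

At the interior fixed point, setting dN/dt = 0 with N > 0 fixes C* = (prey growth rate)/(NC coefficient) — independent of the other coefficients.
With the change, C* = 0.858/0.0485 = 17.7; it falls from 37.1.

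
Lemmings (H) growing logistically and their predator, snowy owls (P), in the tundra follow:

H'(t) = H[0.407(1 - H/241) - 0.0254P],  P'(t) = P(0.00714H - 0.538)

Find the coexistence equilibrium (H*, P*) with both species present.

From dP/dt = 0 with P > 0: 0.00714H* = 0.538, so H* = 75.4.
Substitute into dH/dt = 0: 0.407(1 - 75.4/241) = 0.0254P*.
The bracket is 0.687, giving P* = 0.28/0.0254 = 11.

H* ≈ 75.4, P* ≈ 11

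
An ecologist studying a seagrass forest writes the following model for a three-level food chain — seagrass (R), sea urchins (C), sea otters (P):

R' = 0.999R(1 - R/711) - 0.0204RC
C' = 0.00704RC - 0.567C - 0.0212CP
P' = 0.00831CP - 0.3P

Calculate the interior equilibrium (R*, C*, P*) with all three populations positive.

R* ≈ 187, C* ≈ 36.1, P* ≈ 35.3

From dP/dt = 0: 0.00831C* = 0.3, so C* = 36.1.
From dR/dt = 0: 0.999(1 - R*/711) = 0.0204·36.1, giving R* = 711·(1 - 0.737) = 187.
From dC/dt = 0: 0.00704·187 - 0.567 = 0.0212P*, so P* = 0.748/0.0212 = 35.3.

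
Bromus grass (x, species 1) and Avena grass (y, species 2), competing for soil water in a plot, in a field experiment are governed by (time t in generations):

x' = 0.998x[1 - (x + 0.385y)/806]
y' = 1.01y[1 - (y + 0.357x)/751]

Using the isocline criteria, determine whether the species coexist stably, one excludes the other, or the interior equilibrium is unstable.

stable coexistence

Compare the nullcline intercepts: K1/α12 = 806/0.385 = 2090 > K2 = 751; K2/α21 = 751/0.357 = 2100 > K1 = 806.
Since both inequalities hold, each species can invade when rare, so the interior equilibrium is stable.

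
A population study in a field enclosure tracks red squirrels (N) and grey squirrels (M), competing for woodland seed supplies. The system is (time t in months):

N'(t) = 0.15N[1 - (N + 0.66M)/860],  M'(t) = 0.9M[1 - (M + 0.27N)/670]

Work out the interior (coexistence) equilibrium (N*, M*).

N* ≈ 508, M* ≈ 533

Setting both brackets to zero gives the nullclines N + 0.66M = 860 and 0.27N + M = 670.
Substituting M = 670 - 0.27N into the first: N(1 - 0.66·0.27) = 860 - 0.66·670.
So N* = 418/0.822 = 508, and then M* = 670 - 0.27·508 = 533.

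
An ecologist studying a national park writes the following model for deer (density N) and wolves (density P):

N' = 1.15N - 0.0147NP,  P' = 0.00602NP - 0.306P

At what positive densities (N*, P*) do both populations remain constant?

Set dP/dt = 0 with P > 0: 0.00602N - 0.306 = 0, so N* = 0.306/0.00602 = 50.8.
Set dN/dt = 0 with N > 0: 1.15 - 0.0147P = 0, so P* = 1.15/0.0147 = 78.2.

N* ≈ 50.8, P* ≈ 78.2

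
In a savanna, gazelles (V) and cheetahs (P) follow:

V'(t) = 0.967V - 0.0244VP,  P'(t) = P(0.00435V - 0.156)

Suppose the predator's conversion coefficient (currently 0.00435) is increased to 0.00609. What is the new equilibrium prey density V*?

V* ≈ 25.6

At the interior fixed point, setting dP/dt = 0 with P > 0 fixes V* = (predator death rate)/(VP coefficient) — independent of the other coefficients.
With the change, V* = 0.156/0.00609 = 25.6; it falls from 35.9.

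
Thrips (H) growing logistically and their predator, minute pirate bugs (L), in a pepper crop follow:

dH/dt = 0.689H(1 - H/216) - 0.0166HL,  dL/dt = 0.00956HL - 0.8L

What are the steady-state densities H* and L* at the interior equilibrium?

H* ≈ 83.7, L* ≈ 25.4

From dL/dt = 0 with L > 0: 0.00956H* = 0.8, so H* = 83.7.
Substitute into dH/dt = 0: 0.689(1 - 83.7/216) = 0.0166L*.
The bracket is 0.613, giving L* = 0.422/0.0166 = 25.4.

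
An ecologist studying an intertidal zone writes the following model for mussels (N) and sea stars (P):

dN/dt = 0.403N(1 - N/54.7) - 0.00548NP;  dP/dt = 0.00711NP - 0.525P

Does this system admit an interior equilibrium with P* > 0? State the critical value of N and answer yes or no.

Threshold N = 73.8; K < 73.8, so no, the predator goes extinct.

The predator equation gives dP/dt > 0 only when N > 0.525/0.00711 = 73.8.
Without the predator, N → K = 54.7. Since 54.7 < 73.8, the predator cannot invade.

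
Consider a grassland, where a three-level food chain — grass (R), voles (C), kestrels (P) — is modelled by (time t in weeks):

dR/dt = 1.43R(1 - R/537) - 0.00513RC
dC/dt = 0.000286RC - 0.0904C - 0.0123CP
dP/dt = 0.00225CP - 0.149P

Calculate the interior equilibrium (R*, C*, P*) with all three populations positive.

From dP/dt = 0: 0.00225C* = 0.149, so C* = 66.2.
From dR/dt = 0: 1.43(1 - R*/537) = 0.00513·66.2, giving R* = 537·(1 - 0.238) = 409.
From dC/dt = 0: 0.000286·409 - 0.0904 = 0.0123P*, so P* = 0.0267/0.0123 = 2.17.

R* ≈ 409, C* ≈ 66.2, P* ≈ 2.17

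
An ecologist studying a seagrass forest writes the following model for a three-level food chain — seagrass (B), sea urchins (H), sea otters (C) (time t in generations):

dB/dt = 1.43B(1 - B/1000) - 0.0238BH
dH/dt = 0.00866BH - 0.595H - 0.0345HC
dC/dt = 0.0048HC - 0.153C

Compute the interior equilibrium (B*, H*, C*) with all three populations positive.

B* ≈ 469, H* ≈ 31.9, C* ≈ 101

From dC/dt = 0: 0.0048H* = 0.153, so H* = 31.9.
From dB/dt = 0: 1.43(1 - B*/1000) = 0.0238·31.9, giving B* = 1000·(1 - 0.531) = 469.
From dH/dt = 0: 0.00866·469 - 0.595 = 0.0345C*, so C* = 3.47/0.0345 = 101.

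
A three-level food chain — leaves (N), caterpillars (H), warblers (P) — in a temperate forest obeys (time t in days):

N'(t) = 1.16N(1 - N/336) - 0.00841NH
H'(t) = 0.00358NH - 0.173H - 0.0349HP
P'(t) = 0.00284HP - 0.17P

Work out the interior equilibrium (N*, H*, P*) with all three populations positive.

N* ≈ 190, H* ≈ 59.9, P* ≈ 14.6

From dP/dt = 0: 0.00284H* = 0.17, so H* = 59.9.
From dN/dt = 0: 1.16(1 - N*/336) = 0.00841·59.9, giving N* = 336·(1 - 0.434) = 190.
From dH/dt = 0: 0.00358·190 - 0.173 = 0.0349P*, so P* = 0.508/0.0349 = 14.6.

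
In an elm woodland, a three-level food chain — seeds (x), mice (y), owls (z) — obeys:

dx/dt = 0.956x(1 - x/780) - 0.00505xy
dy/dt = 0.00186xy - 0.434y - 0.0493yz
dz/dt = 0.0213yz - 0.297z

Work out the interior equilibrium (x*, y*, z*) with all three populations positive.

From dz/dt = 0: 0.0213y* = 0.297, so y* = 13.9.
From dx/dt = 0: 0.956(1 - x*/780) = 0.00505·13.9, giving x* = 780·(1 - 0.0737) = 723.
From dy/dt = 0: 0.00186·723 - 0.434 = 0.0493z*, so z* = 0.91/0.0493 = 18.5.

x* ≈ 723, y* ≈ 13.9, z* ≈ 18.5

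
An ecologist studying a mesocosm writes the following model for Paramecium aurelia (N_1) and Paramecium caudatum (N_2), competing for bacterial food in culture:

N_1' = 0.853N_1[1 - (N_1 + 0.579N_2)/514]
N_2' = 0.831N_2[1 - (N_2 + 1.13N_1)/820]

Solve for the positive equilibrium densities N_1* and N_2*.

N_1* ≈ 113, N_2* ≈ 692

Setting both brackets to zero gives the nullclines N_1 + 0.579N_2 = 514 and 1.13N_1 + N_2 = 820.
Substituting N_2 = 820 - 1.13N_1 into the first: N_1(1 - 0.579·1.13) = 514 - 0.579·820.
So N_1* = 39.2/0.346 = 113, and then N_2* = 820 - 1.13·113 = 692.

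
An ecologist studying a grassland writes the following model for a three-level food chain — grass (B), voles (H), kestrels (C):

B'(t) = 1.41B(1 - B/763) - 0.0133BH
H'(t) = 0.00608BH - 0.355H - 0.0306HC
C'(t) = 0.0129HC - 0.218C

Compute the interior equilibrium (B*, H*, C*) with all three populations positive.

B* ≈ 641, H* ≈ 16.9, C* ≈ 116

From dC/dt = 0: 0.0129H* = 0.218, so H* = 16.9.
From dB/dt = 0: 1.41(1 - B*/763) = 0.0133·16.9, giving B* = 763·(1 - 0.159) = 641.
From dH/dt = 0: 0.00608·641 - 0.355 = 0.0306C*, so C* = 3.54/0.0306 = 116.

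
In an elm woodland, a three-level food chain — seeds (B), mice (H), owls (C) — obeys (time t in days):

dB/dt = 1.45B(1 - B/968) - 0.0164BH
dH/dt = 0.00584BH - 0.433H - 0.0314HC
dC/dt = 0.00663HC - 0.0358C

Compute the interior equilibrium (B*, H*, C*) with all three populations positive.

B* ≈ 909, H* ≈ 5.4, C* ≈ 155

From dC/dt = 0: 0.00663H* = 0.0358, so H* = 5.4.
From dB/dt = 0: 1.45(1 - B*/968) = 0.0164·5.4, giving B* = 968·(1 - 0.0611) = 909.
From dH/dt = 0: 0.00584·909 - 0.433 = 0.0314C*, so C* = 4.87/0.0314 = 155.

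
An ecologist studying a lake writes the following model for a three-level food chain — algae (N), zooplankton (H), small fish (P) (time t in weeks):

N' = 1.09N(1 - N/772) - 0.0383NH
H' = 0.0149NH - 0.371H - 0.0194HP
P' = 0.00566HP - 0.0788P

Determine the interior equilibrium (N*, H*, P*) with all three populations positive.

From dP/dt = 0: 0.00566H* = 0.0788, so H* = 13.9.
From dN/dt = 0: 1.09(1 - N*/772) = 0.0383·13.9, giving N* = 772·(1 - 0.489) = 394.
From dH/dt = 0: 0.0149·394 - 0.371 = 0.0194P*, so P* = 5.5/0.0194 = 284.

N* ≈ 394, H* ≈ 13.9, P* ≈ 284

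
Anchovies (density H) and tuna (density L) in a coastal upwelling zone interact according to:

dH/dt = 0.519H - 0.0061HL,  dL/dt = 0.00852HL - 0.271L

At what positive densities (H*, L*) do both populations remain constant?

Set dL/dt = 0 with L > 0: 0.00852H - 0.271 = 0, so H* = 0.271/0.00852 = 31.8.
Set dH/dt = 0 with H > 0: 0.519 - 0.0061L = 0, so L* = 0.519/0.0061 = 85.1.

H* ≈ 31.8, L* ≈ 85.1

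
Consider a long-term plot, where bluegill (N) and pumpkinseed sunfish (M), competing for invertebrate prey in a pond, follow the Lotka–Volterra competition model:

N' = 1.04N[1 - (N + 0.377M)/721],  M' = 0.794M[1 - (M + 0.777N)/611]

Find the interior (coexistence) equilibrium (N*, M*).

Setting both brackets to zero gives the nullclines N + 0.377M = 721 and 0.777N + M = 611.
Substituting M = 611 - 0.777N into the first: N(1 - 0.377·0.777) = 721 - 0.377·611.
So N* = 491/0.707 = 694, and then M* = 611 - 0.777·694 = 71.8.

N* ≈ 694, M* ≈ 71.8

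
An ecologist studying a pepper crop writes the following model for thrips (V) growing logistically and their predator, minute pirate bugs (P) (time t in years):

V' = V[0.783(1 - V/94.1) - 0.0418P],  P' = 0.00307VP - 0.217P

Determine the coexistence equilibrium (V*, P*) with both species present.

V* ≈ 70.7, P* ≈ 4.66

From dP/dt = 0 with P > 0: 0.00307V* = 0.217, so V* = 70.7.
Substitute into dV/dt = 0: 0.783(1 - 70.7/94.1) = 0.0418P*.
The bracket is 0.249, giving P* = 0.195/0.0418 = 4.66.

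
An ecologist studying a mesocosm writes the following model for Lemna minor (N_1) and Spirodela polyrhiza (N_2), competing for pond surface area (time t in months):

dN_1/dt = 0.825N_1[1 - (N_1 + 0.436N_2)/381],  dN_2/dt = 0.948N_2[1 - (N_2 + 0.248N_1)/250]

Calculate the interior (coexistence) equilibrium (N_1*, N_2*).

Setting both brackets to zero gives the nullclines N_1 + 0.436N_2 = 381 and 0.248N_1 + N_2 = 250.
Substituting N_2 = 250 - 0.248N_1 into the first: N_1(1 - 0.436·0.248) = 381 - 0.436·250.
So N_1* = 272/0.892 = 305, and then N_2* = 250 - 0.248·305 = 174.

N_1* ≈ 305, N_2* ≈ 174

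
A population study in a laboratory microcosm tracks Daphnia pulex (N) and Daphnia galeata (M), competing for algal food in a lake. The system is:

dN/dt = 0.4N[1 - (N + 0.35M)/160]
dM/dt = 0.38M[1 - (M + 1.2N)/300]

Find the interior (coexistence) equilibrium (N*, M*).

Setting both brackets to zero gives the nullclines N + 0.35M = 160 and 1.2N + M = 300.
Substituting M = 300 - 1.2N into the first: N(1 - 0.35·1.2) = 160 - 0.35·300.
So N* = 55/0.58 = 94.8, and then M* = 300 - 1.2·94.8 = 186.

N* ≈ 94.8, M* ≈ 186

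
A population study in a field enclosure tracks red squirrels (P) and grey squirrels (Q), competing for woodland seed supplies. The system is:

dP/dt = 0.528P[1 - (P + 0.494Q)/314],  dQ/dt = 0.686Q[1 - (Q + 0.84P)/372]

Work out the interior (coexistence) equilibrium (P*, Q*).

Setting both brackets to zero gives the nullclines P + 0.494Q = 314 and 0.84P + Q = 372.
Substituting Q = 372 - 0.84P into the first: P(1 - 0.494·0.84) = 314 - 0.494·372.
So P* = 130/0.585 = 223, and then Q* = 372 - 0.84·223 = 185.

P* ≈ 223, Q* ≈ 185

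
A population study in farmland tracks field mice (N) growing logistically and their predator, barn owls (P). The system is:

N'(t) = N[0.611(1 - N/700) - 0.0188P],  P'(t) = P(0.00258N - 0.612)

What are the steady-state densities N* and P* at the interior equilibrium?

From dP/dt = 0 with P > 0: 0.00258N* = 0.612, so N* = 237.
Substitute into dN/dt = 0: 0.611(1 - 237/700) = 0.0188P*.
The bracket is 0.661, giving P* = 0.404/0.0188 = 21.5.

N* ≈ 237, P* ≈ 21.5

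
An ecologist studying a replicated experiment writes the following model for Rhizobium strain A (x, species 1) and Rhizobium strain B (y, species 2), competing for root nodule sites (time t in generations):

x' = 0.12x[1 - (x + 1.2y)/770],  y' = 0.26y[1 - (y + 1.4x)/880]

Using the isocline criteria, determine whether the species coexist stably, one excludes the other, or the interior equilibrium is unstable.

Compare the nullcline intercepts: K1/α12 = 770/1.2 = 642 < K2 = 880; K2/α21 = 880/1.4 = 629 < K1 = 770.
Since both are reversed, neither can invade when rare; the interior point is a saddle.

unstable coexistence (outcome depends on initial conditions)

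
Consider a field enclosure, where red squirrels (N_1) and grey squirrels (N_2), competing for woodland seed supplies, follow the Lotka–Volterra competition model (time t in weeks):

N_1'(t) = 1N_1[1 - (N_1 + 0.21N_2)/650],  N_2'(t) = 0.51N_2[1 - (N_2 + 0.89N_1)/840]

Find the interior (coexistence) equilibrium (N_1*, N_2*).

N_1* ≈ 582, N_2* ≈ 322

Setting both brackets to zero gives the nullclines N_1 + 0.21N_2 = 650 and 0.89N_1 + N_2 = 840.
Substituting N_2 = 840 - 0.89N_1 into the first: N_1(1 - 0.21·0.89) = 650 - 0.21·840.
So N_1* = 474/0.813 = 582, and then N_2* = 840 - 0.89·582 = 322.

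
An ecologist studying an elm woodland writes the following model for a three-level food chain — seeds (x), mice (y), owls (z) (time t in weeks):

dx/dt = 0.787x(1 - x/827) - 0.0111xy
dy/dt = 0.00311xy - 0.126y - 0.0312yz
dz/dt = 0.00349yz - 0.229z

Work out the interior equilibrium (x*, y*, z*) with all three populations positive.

From dz/dt = 0: 0.00349y* = 0.229, so y* = 65.6.
From dx/dt = 0: 0.787(1 - x*/827) = 0.0111·65.6, giving x* = 827·(1 - 0.925) = 61.6.
From dy/dt = 0: 0.00311·61.6 - 0.126 = 0.0312z*, so z* = 0.0657/0.0312 = 2.11.

x* ≈ 61.6, y* ≈ 65.6, z* ≈ 2.11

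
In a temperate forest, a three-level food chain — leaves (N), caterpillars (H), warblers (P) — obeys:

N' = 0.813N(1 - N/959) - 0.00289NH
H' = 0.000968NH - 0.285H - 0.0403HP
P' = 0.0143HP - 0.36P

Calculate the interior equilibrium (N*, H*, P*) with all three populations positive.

From dP/dt = 0: 0.0143H* = 0.36, so H* = 25.2.
From dN/dt = 0: 0.813(1 - N*/959) = 0.00289·25.2, giving N* = 959·(1 - 0.0895) = 873.
From dH/dt = 0: 0.000968·873 - 0.285 = 0.0403P*, so P* = 0.56/0.0403 = 13.9.

N* ≈ 873, H* ≈ 25.2, P* ≈ 13.9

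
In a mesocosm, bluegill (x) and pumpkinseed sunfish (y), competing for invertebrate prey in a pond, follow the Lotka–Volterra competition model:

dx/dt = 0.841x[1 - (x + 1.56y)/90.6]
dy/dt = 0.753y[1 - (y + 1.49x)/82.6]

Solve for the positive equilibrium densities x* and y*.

Setting both brackets to zero gives the nullclines x + 1.56y = 90.6 and 1.49x + y = 82.6.
Substituting y = 82.6 - 1.49x into the first: x(1 - 1.56·1.49) = 90.6 - 1.56·82.6.
So x* = -38.3/-1.32 = 28.9, and then y* = 82.6 - 1.49·28.9 = 39.6.

x* ≈ 28.9, y* ≈ 39.6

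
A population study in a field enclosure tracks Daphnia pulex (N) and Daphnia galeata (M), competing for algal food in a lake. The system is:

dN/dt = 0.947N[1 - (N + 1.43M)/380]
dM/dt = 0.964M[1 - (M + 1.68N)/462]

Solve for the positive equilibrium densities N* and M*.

N* ≈ 200, M* ≈ 126

Setting both brackets to zero gives the nullclines N + 1.43M = 380 and 1.68N + M = 462.
Substituting M = 462 - 1.68N into the first: N(1 - 1.43·1.68) = 380 - 1.43·462.
So N* = -281/-1.4 = 200, and then M* = 462 - 1.68·200 = 126.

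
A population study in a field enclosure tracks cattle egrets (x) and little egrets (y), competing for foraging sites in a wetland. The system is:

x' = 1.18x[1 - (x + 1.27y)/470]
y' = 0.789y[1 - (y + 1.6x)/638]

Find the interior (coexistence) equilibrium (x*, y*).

Setting both brackets to zero gives the nullclines x + 1.27y = 470 and 1.6x + y = 638.
Substituting y = 638 - 1.6x into the first: x(1 - 1.27·1.6) = 470 - 1.27·638.
So x* = -340/-1.03 = 330, and then y* = 638 - 1.6·330 = 110.

x* ≈ 330, y* ≈ 110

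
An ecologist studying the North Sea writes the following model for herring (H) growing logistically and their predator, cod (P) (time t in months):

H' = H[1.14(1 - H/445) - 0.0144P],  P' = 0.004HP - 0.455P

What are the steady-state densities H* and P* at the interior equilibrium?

From dP/dt = 0 with P > 0: 0.004H* = 0.455, so H* = 114.
Substitute into dH/dt = 0: 1.14(1 - 114/445) = 0.0144P*.
The bracket is 0.744, giving P* = 0.849/0.0144 = 58.9.

H* ≈ 114, P* ≈ 58.9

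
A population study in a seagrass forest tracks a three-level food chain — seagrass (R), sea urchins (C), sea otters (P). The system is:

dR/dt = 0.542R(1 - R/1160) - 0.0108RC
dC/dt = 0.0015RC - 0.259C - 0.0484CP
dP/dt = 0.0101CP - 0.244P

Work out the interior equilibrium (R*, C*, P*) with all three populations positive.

R* ≈ 602, C* ≈ 24.2, P* ≈ 13.3

From dP/dt = 0: 0.0101C* = 0.244, so C* = 24.2.
From dR/dt = 0: 0.542(1 - R*/1160) = 0.0108·24.2, giving R* = 1160·(1 - 0.481) = 602.
From dC/dt = 0: 0.0015·602 - 0.259 = 0.0484P*, so P* = 0.643/0.0484 = 13.3.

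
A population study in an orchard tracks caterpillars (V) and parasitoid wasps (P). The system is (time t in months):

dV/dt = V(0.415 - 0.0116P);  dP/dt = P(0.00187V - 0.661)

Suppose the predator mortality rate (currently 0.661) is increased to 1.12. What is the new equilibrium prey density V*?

At the interior fixed point, setting dP/dt = 0 with P > 0 fixes V* = (predator death rate)/(VP coefficient) — independent of the other coefficients.
With the change, V* = 1.12/0.00187 = 599; it rises from 353.

V* ≈ 599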